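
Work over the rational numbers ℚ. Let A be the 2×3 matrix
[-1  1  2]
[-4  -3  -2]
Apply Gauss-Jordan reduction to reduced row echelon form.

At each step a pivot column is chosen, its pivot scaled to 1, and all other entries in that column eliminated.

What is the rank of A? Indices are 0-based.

[1] R0 /= -1  ⇒  (1, -1, -2)
     R1 -= -4·R0  ⇒  (0, -7, -10)
[2] R1 /= -7  ⇒  (0, 1, 10/7)
     R0 -= -1·R1  ⇒  (1, 0, -4/7)

rank = 2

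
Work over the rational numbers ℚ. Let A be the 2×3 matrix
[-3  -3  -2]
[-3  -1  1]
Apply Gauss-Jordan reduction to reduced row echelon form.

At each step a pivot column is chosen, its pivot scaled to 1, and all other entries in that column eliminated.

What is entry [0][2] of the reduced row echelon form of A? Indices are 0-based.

M[0][2] = -5/6

step 1: normalize row 0 (÷-3) = (1, 1, 2/3)
  row 1: subtract -3×row0 = (0, 2, 3)
step 2: normalize row 1 (÷2) = (0, 1, 3/2)
  row 0: subtract 1×row1 = (1, 0, -5/6)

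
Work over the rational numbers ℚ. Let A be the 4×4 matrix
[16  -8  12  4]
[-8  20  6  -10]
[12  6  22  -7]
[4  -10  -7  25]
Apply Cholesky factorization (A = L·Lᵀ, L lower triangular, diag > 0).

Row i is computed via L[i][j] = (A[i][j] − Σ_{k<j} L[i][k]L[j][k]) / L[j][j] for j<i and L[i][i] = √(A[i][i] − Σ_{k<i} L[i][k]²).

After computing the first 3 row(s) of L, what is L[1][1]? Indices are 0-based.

Step 1: L[0][0] = √(16) = 4.
  L[1][0] = (-8) / L[0][0] = -2.
Step 2: L[1][1] = √(16) = 4.
  L[2][0] = (12) / L[0][0] = 3.
  L[2][1] = (12) / L[1][1] = 3.
Step 3: L[2][2] = √(4) = 2.

L[1][1] = 4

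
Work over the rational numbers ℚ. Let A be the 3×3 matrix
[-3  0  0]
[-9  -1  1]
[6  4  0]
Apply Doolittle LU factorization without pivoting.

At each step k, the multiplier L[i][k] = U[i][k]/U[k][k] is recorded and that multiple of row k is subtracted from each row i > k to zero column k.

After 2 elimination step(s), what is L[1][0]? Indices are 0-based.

L[1][0] = 3

Step 1: pivot at (0,0) is -3.
  row1 ← row1 − (3)·row0  ⇒  L[1][0]=3, U row1=(0, -1, 1)
  row2 ← row2 − (-2)·row0  ⇒  L[2][0]=-2, U row2=(0, 4, 0)
Step 2: pivot at (1,1) is -1.
  row2 ← row2 − (-4)·row1  ⇒  L[2][1]=-4, U row2=(0, 0, 4)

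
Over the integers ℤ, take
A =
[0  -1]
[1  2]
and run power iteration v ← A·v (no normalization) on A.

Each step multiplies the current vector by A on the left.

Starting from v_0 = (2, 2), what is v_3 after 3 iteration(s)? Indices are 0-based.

v_0 = (2, 2).
v_1 = A·v_0 = (-2, 6).
v_2 = A·v_1 = (-6, 10).
v_3 = A·v_2 = (-10, 14).

v_3 = (-10, 14)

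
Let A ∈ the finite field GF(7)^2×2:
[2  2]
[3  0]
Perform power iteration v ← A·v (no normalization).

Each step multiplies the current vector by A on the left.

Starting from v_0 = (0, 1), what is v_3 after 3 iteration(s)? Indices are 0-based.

v_0 = (0, 1).
v_1 = A·v_0 = (2, 0).
v_2 = A·v_1 = (4, 6).
v_3 = A·v_2 = (6, 5).

v_3 = (6, 5)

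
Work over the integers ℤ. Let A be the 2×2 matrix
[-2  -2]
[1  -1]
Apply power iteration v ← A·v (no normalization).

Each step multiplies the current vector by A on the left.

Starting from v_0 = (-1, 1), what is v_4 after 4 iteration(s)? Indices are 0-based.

v_0 = (-1, 1).
v_1 = A·v_0 = (0, -2).
v_2 = A·v_1 = (4, 2).
v_3 = A·v_2 = (-12, 2).
v_4 = A·v_3 = (20, -14).

v_4 = (20, -14)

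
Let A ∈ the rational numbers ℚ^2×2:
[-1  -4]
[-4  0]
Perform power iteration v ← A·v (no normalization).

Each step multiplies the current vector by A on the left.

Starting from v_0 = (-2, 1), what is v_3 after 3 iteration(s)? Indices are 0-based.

v_3 = (-2, 120)

v_0 = (-2, 1).
v_1 = A·v_0 = (-2, 8).
v_2 = A·v_1 = (-30, 8).
v_3 = A·v_2 = (-2, 120).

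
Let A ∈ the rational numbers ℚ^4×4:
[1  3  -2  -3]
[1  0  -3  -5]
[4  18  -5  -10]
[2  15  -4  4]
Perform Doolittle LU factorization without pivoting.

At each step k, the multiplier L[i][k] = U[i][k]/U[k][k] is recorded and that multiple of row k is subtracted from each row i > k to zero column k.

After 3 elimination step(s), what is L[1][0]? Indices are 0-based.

L[1][0] = 1

Step 1: pivot at (0,0) is 1.
  row1 ← row1 − (1)·row0  ⇒  L[1][0]=1, U row1=(0, -3, -1, -2)
  row2 ← row2 − (4)·row0  ⇒  L[2][0]=4, U row2=(0, 6, 3, 2)
  row3 ← row3 − (2)·row0  ⇒  L[3][0]=2, U row3=(0, 9, 0, 10)
Step 2: pivot at (1,1) is -3.
  row2 ← row2 − (-2)·row1  ⇒  L[2][1]=-2, U row2=(0, 0, 1, -2)
  row3 ← row3 − (-3)·row1  ⇒  L[3][1]=-3, U row3=(0, 0, -3, 4)
Step 3: pivot at (2,2) is 1.
  row3 ← row3 − (-3)·row2  ⇒  L[3][2]=-3, U row3=(0, 0, 0, -2)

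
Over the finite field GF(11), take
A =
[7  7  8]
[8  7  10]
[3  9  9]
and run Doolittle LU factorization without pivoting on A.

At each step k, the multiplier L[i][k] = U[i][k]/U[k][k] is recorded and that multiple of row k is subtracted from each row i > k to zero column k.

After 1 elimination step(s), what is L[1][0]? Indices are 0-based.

Step 1: pivot at (0,0) is 7.
  row1 ← row1 − (9)·row0  ⇒  L[1][0]=9, U row1=(0, 10, 4)
  row2 ← row2 − (2)·row0  ⇒  L[2][0]=2, U row2=(0, 6, 4)

L[1][0] = 9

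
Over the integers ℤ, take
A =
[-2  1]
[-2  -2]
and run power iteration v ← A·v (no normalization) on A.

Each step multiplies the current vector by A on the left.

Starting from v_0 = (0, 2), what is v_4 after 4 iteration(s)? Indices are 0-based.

v_0 = (0, 2).
v_1 = A·v_0 = (2, -4).
v_2 = A·v_1 = (-8, 4).
v_3 = A·v_2 = (20, 8).
v_4 = A·v_3 = (-32, -56).

v_4 = (-32, -56)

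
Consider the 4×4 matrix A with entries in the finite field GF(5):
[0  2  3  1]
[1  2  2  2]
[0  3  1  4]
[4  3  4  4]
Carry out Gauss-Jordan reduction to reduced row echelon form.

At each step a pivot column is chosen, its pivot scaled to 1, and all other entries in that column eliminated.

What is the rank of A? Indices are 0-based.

pivot(0,0): swap R0↔R1
pivot(0,0)=1: scale R0 → (1, 2, 2, 2)
  clear (3,0): R3 −= (4)R0 → (0, 0, 1, 1)
pivot(1,1)=2: scale R1 → (0, 1, 4, 3)
  clear (0,1): R0 −= (2)R1 → (1, 0, 4, 1)
  clear (2,1): R2 −= (3)R1 → (0, 0, 4, 0)
pivot(2,2)=4: scale R2 → (0, 0, 1, 0)
  clear (0,2): R0 −= (4)R2 → (1, 0, 0, 1)
  clear (1,2): R1 −= (4)R2 → (0, 1, 0, 3)
  clear (3,2): R3 −= (1)R2 → (0, 0, 0, 1)
pivot(3,3)=1: scale R3 → (0, 0, 0, 1)
  clear (0,3): R0 −= (1)R3 → (1, 0, 0, 0)
  clear (1,3): R1 −= (3)R3 → (0, 1, 0, 0)

rank = 4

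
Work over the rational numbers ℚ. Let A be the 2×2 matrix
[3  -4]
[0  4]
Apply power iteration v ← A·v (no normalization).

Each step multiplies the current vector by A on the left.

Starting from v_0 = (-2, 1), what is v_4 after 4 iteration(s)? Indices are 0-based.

v_0 = (-2, 1).
v_1 = A·v_0 = (-10, 4).
v_2 = A·v_1 = (-46, 16).
v_3 = A·v_2 = (-202, 64).
v_4 = A·v_3 = (-862, 256).

v_4 = (-862, 256)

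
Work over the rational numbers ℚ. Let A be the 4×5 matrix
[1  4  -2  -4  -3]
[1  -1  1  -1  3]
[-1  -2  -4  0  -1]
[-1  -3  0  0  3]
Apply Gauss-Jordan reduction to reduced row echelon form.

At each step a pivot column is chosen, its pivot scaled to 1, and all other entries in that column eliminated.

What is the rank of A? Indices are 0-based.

rank = 4

step 1: normalize row 0 (÷1) = (1, 4, -2, -4, -3)
  row 1: subtract 1×row0 = (0, -5, 3, 3, 6)
  row 2: subtract -1×row0 = (0, 2, -6, -4, -4)
  row 3: subtract -1×row0 = (0, 1, -2, -4, 0)
step 2: normalize row 1 (÷-5) = (0, 1, -3/5, -3/5, -6/5)
  row 0: subtract 4×row1 = (1, 0, 2/5, -8/5, 9/5)
  row 2: subtract 2×row1 = (0, 0, -24/5, -14/5, -8/5)
  row 3: subtract 1×row1 = (0, 0, -7/5, -17/5, 6/5)
step 3: normalize row 2 (÷-24/5) = (0, 0, 1, 7/12, 1/3)
  row 0: subtract 2/5×row2 = (1, 0, 0, -11/6, 5/3)
  row 1: subtract -3/5×row2 = (0, 1, 0, -1/4, -1)
  row 3: subtract -7/5×row2 = (0, 0, 0, -31/12, 5/3)
step 4: normalize row 3 (÷-31/12) = (0, 0, 0, 1, -20/31)
  row 0: subtract -11/6×row3 = (1, 0, 0, 0, 15/31)
  row 1: subtract -1/4×row3 = (0, 1, 0, 0, -36/31)
  row 2: subtract 7/12×row3 = (0, 0, 1, 0, 22/31)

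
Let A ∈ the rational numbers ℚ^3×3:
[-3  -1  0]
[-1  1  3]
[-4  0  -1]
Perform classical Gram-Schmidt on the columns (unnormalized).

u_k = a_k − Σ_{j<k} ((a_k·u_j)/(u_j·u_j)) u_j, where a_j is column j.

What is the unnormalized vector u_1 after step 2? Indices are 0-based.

u_1 = (-10/13, 14/13, 4/13)

Step 1: u_0 = a_0 = (-3, -1, -4).
Step 2: u_1 = a_1 − (1/13)·u_0 = (-10/13, 14/13, 4/13).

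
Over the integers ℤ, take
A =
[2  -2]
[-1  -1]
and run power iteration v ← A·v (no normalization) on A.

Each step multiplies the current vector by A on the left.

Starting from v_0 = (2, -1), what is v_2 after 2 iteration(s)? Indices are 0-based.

v_0 = (2, -1).
v_1 = A·v_0 = (6, -1).
v_2 = A·v_1 = (14, -5).

v_2 = (14, -5)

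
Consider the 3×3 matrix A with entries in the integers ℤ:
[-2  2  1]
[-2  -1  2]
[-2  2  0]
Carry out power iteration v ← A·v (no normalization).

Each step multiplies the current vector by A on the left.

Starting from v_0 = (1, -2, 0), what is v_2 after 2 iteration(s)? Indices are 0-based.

v_0 = (1, -2, 0).
v_1 = A·v_0 = (-6, 0, -6).
v_2 = A·v_1 = (6, 0, 12).

v_2 = (6, 0, 12)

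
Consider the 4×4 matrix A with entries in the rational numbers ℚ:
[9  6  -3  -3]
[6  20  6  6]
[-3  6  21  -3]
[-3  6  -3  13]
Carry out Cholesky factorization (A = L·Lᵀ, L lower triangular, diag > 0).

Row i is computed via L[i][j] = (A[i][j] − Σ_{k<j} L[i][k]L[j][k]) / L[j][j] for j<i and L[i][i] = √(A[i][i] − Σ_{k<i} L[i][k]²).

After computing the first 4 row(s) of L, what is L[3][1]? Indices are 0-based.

Step 1: L[0][0] = √(9) = 3.
  L[1][0] = (6) / L[0][0] = 2.
Step 2: L[1][1] = √(16) = 4.
  L[2][0] = (-3) / L[0][0] = -1.
  L[2][1] = (8) / L[1][1] = 2.
Step 3: L[2][2] = √(16) = 4.
  L[3][0] = (-3) / L[0][0] = -1.
  L[3][1] = (8) / L[1][1] = 2.
  L[3][2] = (-8) / L[2][2] = -2.
Step 4: L[3][3] = √(4) = 2.

L[3][1] = 2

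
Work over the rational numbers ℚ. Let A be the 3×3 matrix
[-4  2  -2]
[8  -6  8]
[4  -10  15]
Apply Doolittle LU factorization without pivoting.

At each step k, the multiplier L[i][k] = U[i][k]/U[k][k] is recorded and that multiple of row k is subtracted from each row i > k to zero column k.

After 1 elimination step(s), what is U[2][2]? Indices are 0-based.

U[2][2] = 13

k=0: U[0][0]=-4
  eliminate (1,0): mult=-2, new row 1: (0, -2, 4); set L[1][0]=-2
  eliminate (2,0): mult=-1, new row 2: (0, -8, 13); set L[2][0]=-1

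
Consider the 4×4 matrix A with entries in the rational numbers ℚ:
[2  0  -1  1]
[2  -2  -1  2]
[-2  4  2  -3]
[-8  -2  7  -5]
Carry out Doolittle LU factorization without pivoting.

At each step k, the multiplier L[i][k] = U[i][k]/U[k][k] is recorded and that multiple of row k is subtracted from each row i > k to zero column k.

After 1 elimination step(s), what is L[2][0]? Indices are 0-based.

L[2][0] = -1

[col 0] pivot 2
  R1 -= 1*R0 → (0, -2, 0, 1)  (L[1][0] := 1)
  R2 -= -1*R0 → (0, 4, 1, -2)  (L[2][0] := -1)
  R3 -= -4*R0 → (0, -2, 3, -1)  (L[3][0] := -4)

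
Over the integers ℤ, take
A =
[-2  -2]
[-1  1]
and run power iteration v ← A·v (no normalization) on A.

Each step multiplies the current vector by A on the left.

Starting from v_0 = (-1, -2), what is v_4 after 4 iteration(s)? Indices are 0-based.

v_4 = (-74, -31)

v_0 = (-1, -2).
v_1 = A·v_0 = (6, -1).
v_2 = A·v_1 = (-10, -7).
v_3 = A·v_2 = (34, 3).
v_4 = A·v_3 = (-74, -31).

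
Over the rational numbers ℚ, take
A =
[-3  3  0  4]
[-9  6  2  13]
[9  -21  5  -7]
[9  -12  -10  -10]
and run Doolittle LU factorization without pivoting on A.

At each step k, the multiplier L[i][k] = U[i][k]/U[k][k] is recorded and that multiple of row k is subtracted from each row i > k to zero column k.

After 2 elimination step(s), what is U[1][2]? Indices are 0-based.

k=0: U[0][0]=-3
  eliminate (1,0): mult=3, new row 1: (0, -3, 2, 1); set L[1][0]=3
  eliminate (2,0): mult=-3, new row 2: (0, -12, 5, 5); set L[2][0]=-3
  eliminate (3,0): mult=-3, new row 3: (0, -3, -10, 2); set L[3][0]=-3
k=1: U[1][1]=-3
  eliminate (2,1): mult=4, new row 2: (0, 0, -3, 1); set L[2][1]=4
  eliminate (3,1): mult=1, new row 3: (0, 0, -12, 1); set L[3][1]=1

U[1][2] = 2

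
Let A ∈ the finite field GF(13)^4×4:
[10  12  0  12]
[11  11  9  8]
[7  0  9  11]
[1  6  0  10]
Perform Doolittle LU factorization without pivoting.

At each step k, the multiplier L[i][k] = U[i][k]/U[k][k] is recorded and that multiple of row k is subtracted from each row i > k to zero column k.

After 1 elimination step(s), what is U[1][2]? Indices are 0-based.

Step 1: pivot at (0,0) is 10.
  row1 ← row1 − (5)·row0  ⇒  L[1][0]=5, U row1=(0, 3, 9, 0)
  row2 ← row2 − (2)·row0  ⇒  L[2][0]=2, U row2=(0, 2, 9, 0)
  row3 ← row3 − (4)·row0  ⇒  L[3][0]=4, U row3=(0, 10, 0, 1)

U[1][2] = 9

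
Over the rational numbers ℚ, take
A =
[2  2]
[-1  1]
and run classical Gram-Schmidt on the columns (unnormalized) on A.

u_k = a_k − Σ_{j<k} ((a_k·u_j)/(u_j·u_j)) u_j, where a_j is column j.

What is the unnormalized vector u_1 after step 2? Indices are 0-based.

u_1 = (4/5, 8/5)

Step 1: u_0 = a_0 = (2, -1).
Step 2: u_1 = a_1 − (3/5)·u_0 = (4/5, 8/5).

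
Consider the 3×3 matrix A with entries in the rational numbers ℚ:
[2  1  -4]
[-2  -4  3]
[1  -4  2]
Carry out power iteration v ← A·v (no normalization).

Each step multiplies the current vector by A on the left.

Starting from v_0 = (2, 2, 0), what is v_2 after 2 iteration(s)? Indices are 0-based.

v_0 = (2, 2, 0).
v_1 = A·v_0 = (6, -12, -6).
v_2 = A·v_1 = (24, 18, 42).

v_2 = (24, 18, 42)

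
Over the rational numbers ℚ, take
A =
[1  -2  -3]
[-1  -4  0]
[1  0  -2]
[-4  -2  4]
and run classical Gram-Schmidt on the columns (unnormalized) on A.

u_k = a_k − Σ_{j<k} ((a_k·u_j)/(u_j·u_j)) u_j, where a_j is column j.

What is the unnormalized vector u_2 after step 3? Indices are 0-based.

Step 1: u_0 = a_0 = (1, -1, 1, -4).
Step 2: u_1 = a_1 − (10/19)·u_0 = (-48/19, -66/19, -10/19, 2/19).
Step 3: u_2 = a_2 − (-21/19)·u_0 − (43/89)·u_1 = (-60/89, 51/89, -57/89, -42/89).

u_2 = (-60/89, 51/89, -57/89, -42/89)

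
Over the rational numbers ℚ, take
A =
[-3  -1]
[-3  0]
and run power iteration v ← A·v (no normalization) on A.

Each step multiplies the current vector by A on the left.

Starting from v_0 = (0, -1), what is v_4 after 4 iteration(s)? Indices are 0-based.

v_4 = (-45, -36)

v_0 = (0, -1).
v_1 = A·v_0 = (1, 0).
v_2 = A·v_1 = (-3, -3).
v_3 = A·v_2 = (12, 9).
v_4 = A·v_3 = (-45, -36).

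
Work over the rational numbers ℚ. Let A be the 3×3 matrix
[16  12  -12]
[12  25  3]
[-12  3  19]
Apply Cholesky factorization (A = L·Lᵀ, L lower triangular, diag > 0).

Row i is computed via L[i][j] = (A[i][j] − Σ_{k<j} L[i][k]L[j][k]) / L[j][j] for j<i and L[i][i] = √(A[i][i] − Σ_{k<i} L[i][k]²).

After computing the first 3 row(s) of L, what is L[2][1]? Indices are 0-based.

Step 1: L[0][0] = √(16) = 4.
  L[1][0] = (12) / L[0][0] = 3.
Step 2: L[1][1] = √(16) = 4.
  L[2][0] = (-12) / L[0][0] = -3.
  L[2][1] = (12) / L[1][1] = 3.
Step 3: L[2][2] = √(1) = 1.

L[2][1] = 3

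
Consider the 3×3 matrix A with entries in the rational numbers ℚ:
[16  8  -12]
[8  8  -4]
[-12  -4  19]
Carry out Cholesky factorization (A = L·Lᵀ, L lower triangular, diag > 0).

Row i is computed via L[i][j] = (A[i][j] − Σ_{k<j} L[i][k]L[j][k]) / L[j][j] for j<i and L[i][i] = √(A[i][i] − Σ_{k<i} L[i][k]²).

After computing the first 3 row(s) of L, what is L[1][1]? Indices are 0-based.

L[1][1] = 2

Step 1: L[0][0] = √(16) = 4.
  L[1][0] = (8) / L[0][0] = 2.
Step 2: L[1][1] = √(4) = 2.
  L[2][0] = (-12) / L[0][0] = -3.
  L[2][1] = (2) / L[1][1] = 1.
Step 3: L[2][2] = √(9) = 3.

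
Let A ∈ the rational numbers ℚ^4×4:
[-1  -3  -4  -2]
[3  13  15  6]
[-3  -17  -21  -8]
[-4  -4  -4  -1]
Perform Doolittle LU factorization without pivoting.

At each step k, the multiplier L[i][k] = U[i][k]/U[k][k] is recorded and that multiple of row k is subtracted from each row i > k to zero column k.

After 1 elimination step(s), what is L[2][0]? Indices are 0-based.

k=0: U[0][0]=-1
  eliminate (1,0): mult=-3, new row 1: (0, 4, 3, 0); set L[1][0]=-3
  eliminate (2,0): mult=3, new row 2: (0, -8, -9, -2); set L[2][0]=3
  eliminate (3,0): mult=4, new row 3: (0, 8, 12, 7); set L[3][0]=4

L[2][0] = 3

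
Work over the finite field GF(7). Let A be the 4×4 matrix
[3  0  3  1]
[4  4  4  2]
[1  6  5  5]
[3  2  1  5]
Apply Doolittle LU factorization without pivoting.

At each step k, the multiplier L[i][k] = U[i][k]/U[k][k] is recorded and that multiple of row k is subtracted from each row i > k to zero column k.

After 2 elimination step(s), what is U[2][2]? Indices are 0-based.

U[2][2] = 4

[col 0] pivot 3
  R1 -= 6*R0 → (0, 4, 0, 3)  (L[1][0] := 6)
  R2 -= 5*R0 → (0, 6, 4, 0)  (L[2][0] := 5)
  R3 -= 1*R0 → (0, 2, 5, 4)  (L[3][0] := 1)
[col 1] pivot 4
  R2 -= 5*R1 → (0, 0, 4, 6)  (L[2][1] := 5)
  R3 -= 4*R1 → (0, 0, 5, 6)  (L[3][1] := 4)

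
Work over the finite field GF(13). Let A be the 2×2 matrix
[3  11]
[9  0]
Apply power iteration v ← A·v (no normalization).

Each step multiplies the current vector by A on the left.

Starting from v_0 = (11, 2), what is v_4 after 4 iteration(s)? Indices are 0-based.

v_4 = (5, 1)

v_0 = (11, 2).
v_1 = A·v_0 = (3, 8).
v_2 = A·v_1 = (6, 1).
v_3 = A·v_2 = (3, 2).
v_4 = A·v_3 = (5, 1).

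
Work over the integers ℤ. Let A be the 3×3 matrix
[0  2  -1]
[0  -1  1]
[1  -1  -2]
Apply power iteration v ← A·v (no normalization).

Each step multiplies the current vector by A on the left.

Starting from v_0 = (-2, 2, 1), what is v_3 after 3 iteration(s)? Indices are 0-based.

v_0 = (-2, 2, 1).
v_1 = A·v_0 = (3, -1, -6).
v_2 = A·v_1 = (4, -5, 16).
v_3 = A·v_2 = (-26, 21, -23).

v_3 = (-26, 21, -23)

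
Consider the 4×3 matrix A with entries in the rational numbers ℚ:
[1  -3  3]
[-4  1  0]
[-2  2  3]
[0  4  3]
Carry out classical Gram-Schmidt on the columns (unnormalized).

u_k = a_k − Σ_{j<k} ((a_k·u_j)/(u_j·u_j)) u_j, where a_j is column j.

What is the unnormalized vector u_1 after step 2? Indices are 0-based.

u_1 = (-52/21, -23/21, 20/21, 4)

Step 1: u_0 = a_0 = (1, -4, -2, 0).
Step 2: u_1 = a_1 − (-11/21)·u_0 = (-52/21, -23/21, 20/21, 4).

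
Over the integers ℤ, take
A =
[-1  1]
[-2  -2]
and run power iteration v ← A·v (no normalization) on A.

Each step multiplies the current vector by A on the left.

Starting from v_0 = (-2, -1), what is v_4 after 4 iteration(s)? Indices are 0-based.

v_4 = (37, 2)

v_0 = (-2, -1).
v_1 = A·v_0 = (1, 6).
v_2 = A·v_1 = (5, -14).
v_3 = A·v_2 = (-19, 18).
v_4 = A·v_3 = (37, 2).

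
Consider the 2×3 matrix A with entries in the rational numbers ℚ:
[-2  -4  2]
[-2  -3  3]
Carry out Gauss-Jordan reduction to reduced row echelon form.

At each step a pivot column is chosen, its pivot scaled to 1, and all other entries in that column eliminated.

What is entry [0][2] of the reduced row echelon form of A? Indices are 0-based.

M[0][2] = -3

step 1: normalize row 0 (÷-2) = (1, 2, -1)
  row 1: subtract -2×row0 = (0, 1, 1)
step 2: normalize row 1 (÷1) = (0, 1, 1)
  row 0: subtract 2×row1 = (1, 0, -3)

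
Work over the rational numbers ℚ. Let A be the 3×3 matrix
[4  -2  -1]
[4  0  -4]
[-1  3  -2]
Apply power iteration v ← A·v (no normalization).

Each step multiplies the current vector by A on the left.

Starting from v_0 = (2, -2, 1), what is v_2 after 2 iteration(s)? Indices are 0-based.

v_0 = (2, -2, 1).
v_1 = A·v_0 = (11, 4, -10).
v_2 = A·v_1 = (46, 84, 21).

v_2 = (46, 84, 21)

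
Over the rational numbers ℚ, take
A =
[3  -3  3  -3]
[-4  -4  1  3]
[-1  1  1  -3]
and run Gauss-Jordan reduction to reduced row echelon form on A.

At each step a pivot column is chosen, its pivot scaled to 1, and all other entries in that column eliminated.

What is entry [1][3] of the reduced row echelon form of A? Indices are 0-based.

M[1][3] = -9/8

pivot(0,0)=3: scale R0 → (1, -1, 1, -1)
  clear (1,0): R1 −= (-4)R0 → (0, -8, 5, -1)
  clear (2,0): R2 −= (-1)R0 → (0, 0, 2, -4)
pivot(1,1)=-8: scale R1 → (0, 1, -5/8, 1/8)
  clear (0,1): R0 −= (-1)R1 → (1, 0, 3/8, -7/8)
pivot(2,2)=2: scale R2 → (0, 0, 1, -2)
  clear (0,2): R0 −= (3/8)R2 → (1, 0, 0, -1/8)
  clear (1,2): R1 −= (-5/8)R2 → (0, 1, 0, -9/8)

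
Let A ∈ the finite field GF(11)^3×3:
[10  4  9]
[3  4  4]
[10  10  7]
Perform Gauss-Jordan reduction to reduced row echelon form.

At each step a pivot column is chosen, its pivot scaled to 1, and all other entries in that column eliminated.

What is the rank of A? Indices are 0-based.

step 1: normalize row 0 (÷10) = (1, 7, 2)
  row 1: subtract 3×row0 = (0, 5, 9)
  row 2: subtract 10×row0 = (0, 6, 9)
step 2: normalize row 1 (÷5) = (0, 1, 4)
  row 0: subtract 7×row1 = (1, 0, 7)
  row 2: subtract 6×row1 = (0, 0, 7)
step 3: normalize row 2 (÷7) = (0, 0, 1)
  row 0: subtract 7×row2 = (1, 0, 0)
  row 1: subtract 4×row2 = (0, 1, 0)

rank = 3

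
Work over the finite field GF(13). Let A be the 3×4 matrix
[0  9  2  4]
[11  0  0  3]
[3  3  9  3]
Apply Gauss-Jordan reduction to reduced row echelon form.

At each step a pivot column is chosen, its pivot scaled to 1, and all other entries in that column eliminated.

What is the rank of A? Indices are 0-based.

rank = 3

step 1: exchange rows 0,1
step 1: normalize row 0 (÷11) = (1, 0, 0, 5)
  row 2: subtract 3×row0 = (0, 3, 9, 1)
step 2: normalize row 1 (÷9) = (0, 1, 6, 12)
  row 2: subtract 3×row1 = (0, 0, 4, 4)
step 3: normalize row 2 (÷4) = (0, 0, 1, 1)
  row 1: subtract 6×row2 = (0, 1, 0, 6)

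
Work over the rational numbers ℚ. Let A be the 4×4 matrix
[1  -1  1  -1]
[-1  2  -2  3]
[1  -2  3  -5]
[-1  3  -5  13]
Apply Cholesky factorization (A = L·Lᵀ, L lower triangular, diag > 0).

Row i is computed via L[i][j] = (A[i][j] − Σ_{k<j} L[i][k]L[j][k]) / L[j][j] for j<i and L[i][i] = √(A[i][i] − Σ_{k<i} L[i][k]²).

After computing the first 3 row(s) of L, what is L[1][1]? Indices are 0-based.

L[1][1] = 1

Step 1: L[0][0] = √(1) = 1.
  L[1][0] = (-1) / L[0][0] = -1.
Step 2: L[1][1] = √(1) = 1.
  L[2][0] = (1) / L[0][0] = 1.
  L[2][1] = (-1) / L[1][1] = -1.
Step 3: L[2][2] = √(1) = 1.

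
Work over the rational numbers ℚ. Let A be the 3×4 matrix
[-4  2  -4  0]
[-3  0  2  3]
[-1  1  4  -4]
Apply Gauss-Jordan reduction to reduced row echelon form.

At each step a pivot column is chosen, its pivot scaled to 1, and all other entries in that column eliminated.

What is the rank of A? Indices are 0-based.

rank = 3

pivot(0,0)=-4: scale R0 → (1, -1/2, 1, 0)
  clear (1,0): R1 −= (-3)R0 → (0, -3/2, 5, 3)
  clear (2,0): R2 −= (-1)R0 → (0, 1/2, 5, -4)
pivot(1,1)=-3/2: scale R1 → (0, 1, -10/3, -2)
  clear (0,1): R0 −= (-1/2)R1 → (1, 0, -2/3, -1)
  clear (2,1): R2 −= (1/2)R1 → (0, 0, 20/3, -3)
pivot(2,2)=20/3: scale R2 → (0, 0, 1, -9/20)
  clear (0,2): R0 −= (-2/3)R2 → (1, 0, 0, -13/10)
  clear (1,2): R1 −= (-10/3)R2 → (0, 1, 0, -7/2)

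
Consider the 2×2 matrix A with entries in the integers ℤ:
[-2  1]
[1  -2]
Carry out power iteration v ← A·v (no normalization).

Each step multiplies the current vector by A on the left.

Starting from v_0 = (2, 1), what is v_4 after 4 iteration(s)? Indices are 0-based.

v_4 = (42, -39)

v_0 = (2, 1).
v_1 = A·v_0 = (-3, 0).
v_2 = A·v_1 = (6, -3).
v_3 = A·v_2 = (-15, 12).
v_4 = A·v_3 = (42, -39).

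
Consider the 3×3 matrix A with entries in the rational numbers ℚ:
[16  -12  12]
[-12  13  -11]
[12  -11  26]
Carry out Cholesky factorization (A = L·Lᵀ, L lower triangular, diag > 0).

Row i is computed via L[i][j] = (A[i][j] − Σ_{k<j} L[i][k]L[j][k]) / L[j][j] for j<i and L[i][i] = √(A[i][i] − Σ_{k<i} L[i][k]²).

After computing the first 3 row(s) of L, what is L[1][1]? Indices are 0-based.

L[1][1] = 2

Step 1: L[0][0] = √(16) = 4.
  L[1][0] = (-12) / L[0][0] = -3.
Step 2: L[1][1] = √(4) = 2.
  L[2][0] = (12) / L[0][0] = 3.
  L[2][1] = (-2) / L[1][1] = -1.
Step 3: L[2][2] = √(16) = 4.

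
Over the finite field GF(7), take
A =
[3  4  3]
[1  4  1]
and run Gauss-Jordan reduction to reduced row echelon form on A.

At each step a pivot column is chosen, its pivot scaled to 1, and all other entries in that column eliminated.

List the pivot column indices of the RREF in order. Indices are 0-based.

[1] R0 /= 3  ⇒  (1, 6, 1)
     R1 -= 1·R0  ⇒  (0, 5, 0)
[2] R1 /= 5  ⇒  (0, 1, 0)
     R0 -= 6·R1  ⇒  (1, 0, 1)

pivot columns: 0, 1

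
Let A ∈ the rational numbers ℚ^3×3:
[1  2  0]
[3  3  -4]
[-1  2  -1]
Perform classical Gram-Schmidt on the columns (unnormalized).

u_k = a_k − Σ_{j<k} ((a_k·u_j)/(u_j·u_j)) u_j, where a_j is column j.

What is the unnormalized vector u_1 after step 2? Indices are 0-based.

Step 1: u_0 = a_0 = (1, 3, -1).
Step 2: u_1 = a_1 − (9/11)·u_0 = (13/11, 6/11, 31/11).

u_1 = (13/11, 6/11, 31/11)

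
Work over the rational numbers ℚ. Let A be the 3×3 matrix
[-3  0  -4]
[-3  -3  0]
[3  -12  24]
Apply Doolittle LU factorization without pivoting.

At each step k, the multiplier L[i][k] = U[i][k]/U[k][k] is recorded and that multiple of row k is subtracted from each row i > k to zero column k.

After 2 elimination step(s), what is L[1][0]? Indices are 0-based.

k=0: U[0][0]=-3
  eliminate (1,0): mult=1, new row 1: (0, -3, 4); set L[1][0]=1
  eliminate (2,0): mult=-1, new row 2: (0, -12, 20); set L[2][0]=-1
k=1: U[1][1]=-3
  eliminate (2,1): mult=4, new row 2: (0, 0, 4); set L[2][1]=4

L[1][0] = 1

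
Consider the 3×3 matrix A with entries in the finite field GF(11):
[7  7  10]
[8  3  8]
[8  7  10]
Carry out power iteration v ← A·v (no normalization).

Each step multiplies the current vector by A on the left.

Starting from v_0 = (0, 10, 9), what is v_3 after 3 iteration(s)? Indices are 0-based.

v_0 = (0, 10, 9).
v_1 = A·v_0 = (6, 3, 6).
v_2 = A·v_1 = (2, 6, 8).
v_3 = A·v_2 = (4, 10, 6).

v_3 = (4, 10, 6)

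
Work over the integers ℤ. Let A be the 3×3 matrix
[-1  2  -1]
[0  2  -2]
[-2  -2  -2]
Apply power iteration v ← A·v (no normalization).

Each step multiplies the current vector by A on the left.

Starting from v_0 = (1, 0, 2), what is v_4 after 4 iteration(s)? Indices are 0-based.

v_0 = (1, 0, 2).
v_1 = A·v_0 = (-3, -4, -6).
v_2 = A·v_1 = (1, 4, 26).
v_3 = A·v_2 = (-19, -44, -62).
v_4 = A·v_3 = (-7, 36, 250).

v_4 = (-7, 36, 250)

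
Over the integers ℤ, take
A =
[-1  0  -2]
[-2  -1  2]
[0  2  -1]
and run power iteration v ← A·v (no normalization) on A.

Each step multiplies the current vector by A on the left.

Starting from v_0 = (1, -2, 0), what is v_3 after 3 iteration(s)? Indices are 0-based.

v_3 = (-17, -4, -16)

v_0 = (1, -2, 0).
v_1 = A·v_0 = (-1, 0, -4).
v_2 = A·v_1 = (9, -6, 4).
v_3 = A·v_2 = (-17, -4, -16).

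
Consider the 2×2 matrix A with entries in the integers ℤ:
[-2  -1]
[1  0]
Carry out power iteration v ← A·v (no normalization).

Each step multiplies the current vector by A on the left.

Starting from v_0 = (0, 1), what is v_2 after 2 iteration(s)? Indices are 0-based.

v_0 = (0, 1).
v_1 = A·v_0 = (-1, 0).
v_2 = A·v_1 = (2, -1).

v_2 = (2, -1)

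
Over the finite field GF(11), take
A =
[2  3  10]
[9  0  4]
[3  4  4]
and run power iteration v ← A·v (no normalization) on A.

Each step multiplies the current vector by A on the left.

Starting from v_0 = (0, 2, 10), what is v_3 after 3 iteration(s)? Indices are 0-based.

v_0 = (0, 2, 10).
v_1 = A·v_0 = (7, 7, 4).
v_2 = A·v_1 = (9, 2, 10).
v_3 = A·v_2 = (3, 0, 9).

v_3 = (3, 0, 9)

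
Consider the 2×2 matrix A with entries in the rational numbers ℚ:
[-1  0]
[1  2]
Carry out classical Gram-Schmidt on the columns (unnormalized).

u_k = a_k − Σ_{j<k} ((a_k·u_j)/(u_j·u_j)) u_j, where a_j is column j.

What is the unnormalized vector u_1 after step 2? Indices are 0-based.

Step 1: u_0 = a_0 = (-1, 1).
Step 2: u_1 = a_1 − (1)·u_0 = (1, 1).

u_1 = (1, 1)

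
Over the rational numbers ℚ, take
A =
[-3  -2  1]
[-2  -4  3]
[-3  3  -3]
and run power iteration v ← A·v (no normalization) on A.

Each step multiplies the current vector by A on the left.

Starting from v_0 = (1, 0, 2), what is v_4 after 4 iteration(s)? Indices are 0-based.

v_4 = (-1341, -2225, 1077)

v_0 = (1, 0, 2).
v_1 = A·v_0 = (-1, 4, -9).
v_2 = A·v_1 = (-14, -41, 42).
v_3 = A·v_2 = (166, 318, -207).
v_4 = A·v_3 = (-1341, -2225, 1077).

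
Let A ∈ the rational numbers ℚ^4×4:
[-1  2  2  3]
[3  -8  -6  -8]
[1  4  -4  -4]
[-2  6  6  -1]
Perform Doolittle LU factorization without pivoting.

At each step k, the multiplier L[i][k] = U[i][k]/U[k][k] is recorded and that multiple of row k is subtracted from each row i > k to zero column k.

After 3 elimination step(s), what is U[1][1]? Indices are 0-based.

U[1][1] = -2

[col 0] pivot -1
  R1 -= -3*R0 → (0, -2, 0, 1)  (L[1][0] := -3)
  R2 -= -1*R0 → (0, 6, -2, -1)  (L[2][0] := -1)
  R3 -= 2*R0 → (0, 2, 2, -7)  (L[3][0] := 2)
[col 1] pivot -2
  R2 -= -3*R1 → (0, 0, -2, 2)  (L[2][1] := -3)
  R3 -= -1*R1 → (0, 0, 2, -6)  (L[3][1] := -1)
[col 2] pivot -2
  R3 -= -1*R2 → (0, 0, 0, -4)  (L[3][2] := -1)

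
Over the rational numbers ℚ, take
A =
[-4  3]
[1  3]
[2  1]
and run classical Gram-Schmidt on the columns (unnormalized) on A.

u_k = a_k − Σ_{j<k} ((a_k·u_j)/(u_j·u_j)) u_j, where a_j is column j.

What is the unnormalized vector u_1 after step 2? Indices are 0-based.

Step 1: u_0 = a_0 = (-4, 1, 2).
Step 2: u_1 = a_1 − (-1/3)·u_0 = (5/3, 10/3, 5/3).

u_1 = (5/3, 10/3, 5/3)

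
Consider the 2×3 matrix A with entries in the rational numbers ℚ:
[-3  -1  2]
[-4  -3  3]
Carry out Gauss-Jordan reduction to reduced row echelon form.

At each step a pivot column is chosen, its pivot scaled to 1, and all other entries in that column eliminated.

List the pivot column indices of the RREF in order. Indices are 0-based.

pivot columns: 0, 1

step 1: normalize row 0 (÷-3) = (1, 1/3, -2/3)
  row 1: subtract -4×row0 = (0, -5/3, 1/3)
step 2: normalize row 1 (÷-5/3) = (0, 1, -1/5)
  row 0: subtract 1/3×row1 = (1, 0, -3/5)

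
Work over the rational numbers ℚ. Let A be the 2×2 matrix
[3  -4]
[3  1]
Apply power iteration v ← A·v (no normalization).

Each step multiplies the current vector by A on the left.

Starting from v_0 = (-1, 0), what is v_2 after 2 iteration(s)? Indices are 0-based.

v_0 = (-1, 0).
v_1 = A·v_0 = (-3, -3).
v_2 = A·v_1 = (3, -12).

v_2 = (3, -12)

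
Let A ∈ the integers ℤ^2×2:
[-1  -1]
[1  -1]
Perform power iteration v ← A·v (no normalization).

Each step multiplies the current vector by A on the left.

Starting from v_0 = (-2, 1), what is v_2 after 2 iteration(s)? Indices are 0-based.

v_2 = (2, 4)

v_0 = (-2, 1).
v_1 = A·v_0 = (1, -3).
v_2 = A·v_1 = (2, 4).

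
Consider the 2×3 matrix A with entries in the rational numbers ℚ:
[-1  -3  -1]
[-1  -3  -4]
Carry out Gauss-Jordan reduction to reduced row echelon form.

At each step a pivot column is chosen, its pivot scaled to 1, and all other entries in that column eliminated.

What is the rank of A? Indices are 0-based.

pivot(0,0)=-1: scale R0 → (1, 3, 1)
  clear (1,0): R1 −= (-1)R0 → (0, 0, -3)
col 1: no nonzero at/below row 1; advance.
pivot(1,2)=-3: scale R1 → (0, 0, 1)
  clear (0,2): R0 −= (1)R1 → (1, 3, 0)

rank = 2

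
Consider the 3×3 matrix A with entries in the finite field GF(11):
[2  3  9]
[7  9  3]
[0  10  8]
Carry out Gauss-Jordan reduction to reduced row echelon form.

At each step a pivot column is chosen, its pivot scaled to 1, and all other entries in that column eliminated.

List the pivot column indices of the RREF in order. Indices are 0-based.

[1] R0 /= 2  ⇒  (1, 7, 10)
     R1 -= 7·R0  ⇒  (0, 4, 10)
[2] R1 /= 4  ⇒  (0, 1, 8)
     R0 -= 7·R1  ⇒  (1, 0, 9)
     R2 -= 10·R1  ⇒  (0, 0, 5)
[3] R2 /= 5  ⇒  (0, 0, 1)
     R0 -= 9·R2  ⇒  (1, 0, 0)
     R1 -= 8·R2  ⇒  (0, 1, 0)

pivot columns: 0, 1, 2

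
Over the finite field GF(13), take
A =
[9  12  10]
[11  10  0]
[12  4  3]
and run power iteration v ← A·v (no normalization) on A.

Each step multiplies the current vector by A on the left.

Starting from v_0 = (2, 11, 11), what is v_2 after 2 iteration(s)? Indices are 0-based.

v_0 = (2, 11, 11).
v_1 = A·v_0 = (0, 2, 10).
v_2 = A·v_1 = (7, 7, 12).

v_2 = (7, 7, 12)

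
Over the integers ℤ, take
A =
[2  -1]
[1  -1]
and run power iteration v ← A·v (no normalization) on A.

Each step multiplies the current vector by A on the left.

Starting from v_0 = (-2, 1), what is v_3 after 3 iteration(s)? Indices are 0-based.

v_0 = (-2, 1).
v_1 = A·v_0 = (-5, -3).
v_2 = A·v_1 = (-7, -2).
v_3 = A·v_2 = (-12, -5).

v_3 = (-12, -5)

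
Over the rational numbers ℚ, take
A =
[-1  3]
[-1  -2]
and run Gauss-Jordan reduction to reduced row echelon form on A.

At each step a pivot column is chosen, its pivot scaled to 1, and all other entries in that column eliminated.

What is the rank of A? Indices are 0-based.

[1] R0 /= -1  ⇒  (1, -3)
     R1 -= -1·R0  ⇒  (0, -5)
[2] R1 /= -5  ⇒  (0, 1)
     R0 -= -3·R1  ⇒  (1, 0)

rank = 2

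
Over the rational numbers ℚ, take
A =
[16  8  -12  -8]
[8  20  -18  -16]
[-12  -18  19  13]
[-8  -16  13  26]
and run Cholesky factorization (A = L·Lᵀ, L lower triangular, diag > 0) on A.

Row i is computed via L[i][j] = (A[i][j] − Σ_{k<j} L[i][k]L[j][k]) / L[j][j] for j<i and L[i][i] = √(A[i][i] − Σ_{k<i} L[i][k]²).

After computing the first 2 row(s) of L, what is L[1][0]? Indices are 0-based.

L[1][0] = 2

Step 1: L[0][0] = √(16) = 4.
  L[1][0] = (8) / L[0][0] = 2.
Step 2: L[1][1] = √(16) = 4.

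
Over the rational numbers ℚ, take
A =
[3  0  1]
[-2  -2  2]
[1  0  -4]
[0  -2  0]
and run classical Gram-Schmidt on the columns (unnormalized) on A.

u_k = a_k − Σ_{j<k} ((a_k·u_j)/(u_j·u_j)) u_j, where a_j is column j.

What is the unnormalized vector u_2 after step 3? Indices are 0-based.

Step 1: u_0 = a_0 = (3, -2, 1, 0).
Step 2: u_1 = a_1 − (2/7)·u_0 = (-6/7, -10/7, -2/7, -2).
Step 3: u_2 = a_2 − (-5/14)·u_0 − (-3/8)·u_1 = (7/4, 3/4, -15/4, -3/4).

u_2 = (7/4, 3/4, -15/4, -3/4)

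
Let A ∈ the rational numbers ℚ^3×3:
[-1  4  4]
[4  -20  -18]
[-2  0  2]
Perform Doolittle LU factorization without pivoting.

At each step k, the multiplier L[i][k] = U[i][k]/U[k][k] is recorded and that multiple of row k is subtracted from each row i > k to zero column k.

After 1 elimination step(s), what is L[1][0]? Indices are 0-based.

L[1][0] = -4

Step 1: pivot at (0,0) is -1.
  row1 ← row1 − (-4)·row0  ⇒  L[1][0]=-4, U row1=(0, -4, -2)
  row2 ← row2 − (2)·row0  ⇒  L[2][0]=2, U row2=(0, -8, -6)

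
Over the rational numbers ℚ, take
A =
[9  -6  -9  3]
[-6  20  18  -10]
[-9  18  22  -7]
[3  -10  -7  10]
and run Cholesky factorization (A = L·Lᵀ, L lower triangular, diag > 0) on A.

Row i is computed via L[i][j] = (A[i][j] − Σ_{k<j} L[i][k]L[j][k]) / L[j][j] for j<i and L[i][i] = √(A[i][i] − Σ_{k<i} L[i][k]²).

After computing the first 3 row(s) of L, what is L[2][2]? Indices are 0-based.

L[2][2] = 2

Step 1: L[0][0] = √(9) = 3.
  L[1][0] = (-6) / L[0][0] = -2.
Step 2: L[1][1] = √(16) = 4.
  L[2][0] = (-9) / L[0][0] = -3.
  L[2][1] = (12) / L[1][1] = 3.
Step 3: L[2][2] = √(4) = 2.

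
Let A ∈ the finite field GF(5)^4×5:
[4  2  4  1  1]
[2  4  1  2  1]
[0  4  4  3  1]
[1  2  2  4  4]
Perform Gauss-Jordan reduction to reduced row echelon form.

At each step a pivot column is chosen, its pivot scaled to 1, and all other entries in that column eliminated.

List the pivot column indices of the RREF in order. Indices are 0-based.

pivot columns: 0, 1, 2, 3

[1] R0 /= 4  ⇒  (1, 3, 1, 4, 4)
     R1 -= 2·R0  ⇒  (0, 3, 4, 4, 3)
     R3 -= 1·R0  ⇒  (0, 4, 1, 0, 0)
[2] R1 /= 3  ⇒  (0, 1, 3, 3, 1)
     R0 -= 3·R1  ⇒  (1, 0, 2, 0, 1)
     R2 -= 4·R1  ⇒  (0, 0, 2, 1, 2)
     R3 -= 4·R1  ⇒  (0, 0, 4, 3, 1)
[3] R2 /= 2  ⇒  (0, 0, 1, 3, 1)
     R0 -= 2·R2  ⇒  (1, 0, 0, 4, 4)
     R1 -= 3·R2  ⇒  (0, 1, 0, 4, 3)
     R3 -= 4·R2  ⇒  (0, 0, 0, 1, 2)
[4] R3 /= 1  ⇒  (0, 0, 0, 1, 2)
     R0 -= 4·R3  ⇒  (1, 0, 0, 0, 1)
     R1 -= 4·R3  ⇒  (0, 1, 0, 0, 0)
     R2 -= 3·R3  ⇒  (0, 0, 1, 0, 0)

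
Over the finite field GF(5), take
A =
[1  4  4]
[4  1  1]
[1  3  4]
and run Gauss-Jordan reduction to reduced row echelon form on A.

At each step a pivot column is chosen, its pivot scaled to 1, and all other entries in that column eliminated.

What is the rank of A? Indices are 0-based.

[1] R0 /= 1  ⇒  (1, 4, 4)
     R1 -= 4·R0  ⇒  (0, 0, 0)
     R2 -= 1·R0  ⇒  (0, 4, 0)
[2] R1 <-> R2
[2] R1 /= 4  ⇒  (0, 1, 0)
     R0 -= 4·R1  ⇒  (1, 0, 4)
column 2 empty below row 2

rank = 2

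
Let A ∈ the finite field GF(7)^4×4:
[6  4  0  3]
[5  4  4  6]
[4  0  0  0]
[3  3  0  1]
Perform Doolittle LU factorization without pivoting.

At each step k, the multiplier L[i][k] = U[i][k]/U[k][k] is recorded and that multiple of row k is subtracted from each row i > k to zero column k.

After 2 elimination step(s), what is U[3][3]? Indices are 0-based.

Step 1: pivot at (0,0) is 6.
  row1 ← row1 − (2)·row0  ⇒  L[1][0]=2, U row1=(0, 3, 4, 0)
  row2 ← row2 − (3)·row0  ⇒  L[2][0]=3, U row2=(0, 2, 0, 5)
  row3 ← row3 − (4)·row0  ⇒  L[3][0]=4, U row3=(0, 1, 0, 3)
Step 2: pivot at (1,1) is 3.
  row2 ← row2 − (3)·row1  ⇒  L[2][1]=3, U row2=(0, 0, 2, 5)
  row3 ← row3 − (5)·row1  ⇒  L[3][1]=5, U row3=(0, 0, 1, 3)

U[3][3] = 3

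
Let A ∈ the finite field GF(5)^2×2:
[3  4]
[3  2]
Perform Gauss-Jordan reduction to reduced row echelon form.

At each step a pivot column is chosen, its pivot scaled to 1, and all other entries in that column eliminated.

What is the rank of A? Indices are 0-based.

step 1: normalize row 0 (÷3) = (1, 3)
  row 1: subtract 3×row0 = (0, 3)
step 2: normalize row 1 (÷3) = (0, 1)
  row 0: subtract 3×row1 = (1, 0)

rank = 2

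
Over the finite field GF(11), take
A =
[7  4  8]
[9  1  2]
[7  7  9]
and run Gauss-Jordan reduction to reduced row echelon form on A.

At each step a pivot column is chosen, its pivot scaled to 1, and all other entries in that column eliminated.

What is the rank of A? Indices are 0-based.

[1] R0 /= 7  ⇒  (1, 10, 9)
     R1 -= 9·R0  ⇒  (0, 10, 9)
     R2 -= 7·R0  ⇒  (0, 3, 1)
[2] R1 /= 10  ⇒  (0, 1, 2)
     R0 -= 10·R1  ⇒  (1, 0, 0)
     R2 -= 3·R1  ⇒  (0, 0, 6)
[3] R2 /= 6  ⇒  (0, 0, 1)
     R1 -= 2·R2  ⇒  (0, 1, 0)

rank = 3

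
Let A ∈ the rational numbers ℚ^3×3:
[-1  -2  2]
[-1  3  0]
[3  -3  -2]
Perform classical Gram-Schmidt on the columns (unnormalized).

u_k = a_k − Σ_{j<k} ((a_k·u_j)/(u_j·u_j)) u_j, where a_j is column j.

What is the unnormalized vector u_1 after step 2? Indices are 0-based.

Step 1: u_0 = a_0 = (-1, -1, 3).
Step 2: u_1 = a_1 − (-10/11)·u_0 = (-32/11, 23/11, -3/11).

u_1 = (-32/11, 23/11, -3/11)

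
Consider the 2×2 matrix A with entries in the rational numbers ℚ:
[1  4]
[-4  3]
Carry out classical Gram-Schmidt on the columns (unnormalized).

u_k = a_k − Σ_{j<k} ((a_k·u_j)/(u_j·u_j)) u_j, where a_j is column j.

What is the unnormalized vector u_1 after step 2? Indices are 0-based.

Step 1: u_0 = a_0 = (1, -4).
Step 2: u_1 = a_1 − (-8/17)·u_0 = (76/17, 19/17).

u_1 = (76/17, 19/17)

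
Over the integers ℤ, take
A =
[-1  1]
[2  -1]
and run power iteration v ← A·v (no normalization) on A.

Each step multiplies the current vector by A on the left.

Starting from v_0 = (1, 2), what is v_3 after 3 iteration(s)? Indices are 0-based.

v_0 = (1, 2).
v_1 = A·v_0 = (1, 0).
v_2 = A·v_1 = (-1, 2).
v_3 = A·v_2 = (3, -4).

v_3 = (3, -4)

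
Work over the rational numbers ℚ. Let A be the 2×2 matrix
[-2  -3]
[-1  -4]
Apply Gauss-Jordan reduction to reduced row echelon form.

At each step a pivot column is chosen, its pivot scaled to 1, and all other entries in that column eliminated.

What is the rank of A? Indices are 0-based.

pivot(0,0)=-2: scale R0 → (1, 3/2)
  clear (1,0): R1 −= (-1)R0 → (0, -5/2)
pivot(1,1)=-5/2: scale R1 → (0, 1)
  clear (0,1): R0 −= (3/2)R1 → (1, 0)

rank = 2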